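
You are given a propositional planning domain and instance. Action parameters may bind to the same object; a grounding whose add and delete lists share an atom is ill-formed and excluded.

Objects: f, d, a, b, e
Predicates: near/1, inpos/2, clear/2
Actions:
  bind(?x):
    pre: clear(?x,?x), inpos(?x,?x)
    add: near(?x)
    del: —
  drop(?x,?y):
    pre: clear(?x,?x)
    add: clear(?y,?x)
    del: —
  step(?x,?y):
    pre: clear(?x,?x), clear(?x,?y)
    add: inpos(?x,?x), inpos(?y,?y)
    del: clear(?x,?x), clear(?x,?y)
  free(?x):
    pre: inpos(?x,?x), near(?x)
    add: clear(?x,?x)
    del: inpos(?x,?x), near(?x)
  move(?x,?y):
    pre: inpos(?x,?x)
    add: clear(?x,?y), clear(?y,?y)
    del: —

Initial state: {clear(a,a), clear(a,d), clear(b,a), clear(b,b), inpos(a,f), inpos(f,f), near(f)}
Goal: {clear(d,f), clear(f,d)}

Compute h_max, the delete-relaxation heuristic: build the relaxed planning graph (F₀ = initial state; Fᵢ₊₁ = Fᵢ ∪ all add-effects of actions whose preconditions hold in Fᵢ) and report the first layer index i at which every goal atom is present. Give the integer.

F0 = init (7 atoms)
F1 = F0 ∪ {clear(a,b), clear(d,a), clear(d,b), clear(d,d), clear(e,a), clear(e,b), clear(e,e), clear(f,a), clear(f,b), clear(f,d), clear(f,e), clear(f,f), inpos(a,a), inpos(b,b), inpos(d,d)}  (22 atoms)
F2 = F1 ∪ {clear(a,e), clear(a,f), clear(b,d), clear(b,e), clear(b,f), clear(d,e), clear(d,f), clear(e,d), clear(e,f), inpos(e,e), near(a), near(b), near(d)}  (35 atoms)
goal ⊆ F2  ⇒  h_max = 2

2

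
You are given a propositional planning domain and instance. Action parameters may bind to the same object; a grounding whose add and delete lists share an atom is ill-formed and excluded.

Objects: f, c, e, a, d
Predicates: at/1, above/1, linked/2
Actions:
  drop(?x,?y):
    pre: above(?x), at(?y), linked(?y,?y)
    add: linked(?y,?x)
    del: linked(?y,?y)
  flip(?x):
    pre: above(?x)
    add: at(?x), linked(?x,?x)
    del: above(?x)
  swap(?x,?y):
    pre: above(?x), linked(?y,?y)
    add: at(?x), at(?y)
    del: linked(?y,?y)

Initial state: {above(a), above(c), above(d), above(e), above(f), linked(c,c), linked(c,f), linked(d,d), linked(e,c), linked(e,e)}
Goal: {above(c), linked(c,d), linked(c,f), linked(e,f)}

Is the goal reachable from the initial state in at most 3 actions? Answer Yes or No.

No

1. flip(e)  →  {above(a), above(c), above(d), above(f), at(e), linked(c,c), linked(c,f), linked(d,d), linked(e,c), linked(e,e)}
2. drop(f,e)  →  {above(a), above(c), above(d), above(f), at(e), linked(c,c), linked(c,f), linked(d,d), linked(e,c), linked(e,f)}
3. swap(c,d)  →  {above(a), above(c), above(d), above(f), at(c), at(d), at(e), linked(c,c), linked(c,f), linked(e,c), linked(e,f)}
4. drop(d,c)  →  {above(a), above(c), above(d), above(f), at(c), at(d), at(e), linked(c,d), linked(c,f), linked(e,c), linked(e,f)}
optimal plan length = 4; 4 > 3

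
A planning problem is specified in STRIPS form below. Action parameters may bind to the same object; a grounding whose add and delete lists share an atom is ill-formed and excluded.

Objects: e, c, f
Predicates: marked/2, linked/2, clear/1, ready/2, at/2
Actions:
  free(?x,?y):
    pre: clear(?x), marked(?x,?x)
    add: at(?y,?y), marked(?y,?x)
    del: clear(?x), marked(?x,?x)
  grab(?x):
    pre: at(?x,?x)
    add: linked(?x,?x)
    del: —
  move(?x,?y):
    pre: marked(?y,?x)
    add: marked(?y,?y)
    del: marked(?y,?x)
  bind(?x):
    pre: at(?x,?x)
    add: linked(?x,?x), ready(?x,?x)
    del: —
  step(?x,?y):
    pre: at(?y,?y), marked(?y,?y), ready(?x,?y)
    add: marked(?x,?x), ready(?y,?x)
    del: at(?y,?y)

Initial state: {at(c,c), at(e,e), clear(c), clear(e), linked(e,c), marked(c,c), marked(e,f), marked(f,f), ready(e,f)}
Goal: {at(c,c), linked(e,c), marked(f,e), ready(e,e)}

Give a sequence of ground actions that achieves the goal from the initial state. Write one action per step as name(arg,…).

move(f,e); free(e,f); bind(e)

1. move(f,e)  →  {at(c,c), at(e,e), clear(c), clear(e), linked(e,c), marked(c,c), marked(e,e), marked(f,f), ready(e,f)}
2. free(e,f)  →  {at(c,c), at(e,e), at(f,f), clear(c), linked(e,c), marked(c,c), marked(f,e), marked(f,f), ready(e,f)}
3. bind(e)  →  {at(c,c), at(e,e), at(f,f), clear(c), linked(e,c), linked(e,e), marked(c,c), marked(f,e), marked(f,f), ready(e,e), ready(e,f)}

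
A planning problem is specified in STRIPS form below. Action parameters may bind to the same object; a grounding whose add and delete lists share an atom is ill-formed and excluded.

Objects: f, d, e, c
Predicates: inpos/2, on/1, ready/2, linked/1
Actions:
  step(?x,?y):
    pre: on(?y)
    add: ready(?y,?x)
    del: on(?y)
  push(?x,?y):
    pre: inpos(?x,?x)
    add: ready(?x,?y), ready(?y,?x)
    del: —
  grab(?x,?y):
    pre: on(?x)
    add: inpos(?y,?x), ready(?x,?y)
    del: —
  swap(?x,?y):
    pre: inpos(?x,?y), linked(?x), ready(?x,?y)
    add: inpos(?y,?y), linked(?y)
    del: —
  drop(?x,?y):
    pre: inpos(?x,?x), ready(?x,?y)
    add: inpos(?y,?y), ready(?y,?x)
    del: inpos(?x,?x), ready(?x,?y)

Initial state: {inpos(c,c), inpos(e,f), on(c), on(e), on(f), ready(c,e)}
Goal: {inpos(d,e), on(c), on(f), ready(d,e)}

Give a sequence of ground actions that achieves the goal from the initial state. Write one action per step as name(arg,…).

grab(e,d); grab(e,e); push(e,d)

1. grab(e,d)  →  {inpos(c,c), inpos(d,e), inpos(e,f), on(c), on(e), on(f), ready(c,e), ready(e,d)}
2. grab(e,e)  →  {inpos(c,c), inpos(d,e), inpos(e,e), inpos(e,f), on(c), on(e), on(f), ready(c,e), ready(e,d), ready(e,e)}
3. push(e,d)  →  {inpos(c,c), inpos(d,e), inpos(e,e), inpos(e,f), on(c), on(e), on(f), ready(c,e), ready(d,e), ready(e,d), ready(e,e)}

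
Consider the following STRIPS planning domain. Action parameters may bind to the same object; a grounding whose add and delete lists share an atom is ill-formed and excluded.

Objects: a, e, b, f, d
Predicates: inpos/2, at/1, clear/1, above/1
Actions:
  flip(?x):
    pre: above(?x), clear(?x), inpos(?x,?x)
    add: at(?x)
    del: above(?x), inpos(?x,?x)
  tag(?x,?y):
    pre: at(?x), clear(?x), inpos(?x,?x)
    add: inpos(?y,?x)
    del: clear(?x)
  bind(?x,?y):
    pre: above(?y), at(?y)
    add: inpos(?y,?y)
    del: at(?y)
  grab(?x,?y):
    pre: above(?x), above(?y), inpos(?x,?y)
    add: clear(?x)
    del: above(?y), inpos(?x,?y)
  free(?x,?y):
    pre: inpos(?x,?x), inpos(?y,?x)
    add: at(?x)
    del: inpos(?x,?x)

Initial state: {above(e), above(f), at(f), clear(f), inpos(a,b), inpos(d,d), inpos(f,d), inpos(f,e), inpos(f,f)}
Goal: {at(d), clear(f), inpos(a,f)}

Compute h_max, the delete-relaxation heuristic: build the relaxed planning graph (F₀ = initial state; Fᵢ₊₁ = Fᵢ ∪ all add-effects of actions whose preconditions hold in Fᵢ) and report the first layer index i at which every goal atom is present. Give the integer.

F0 = init (9 atoms)
F1 = F0 ∪ {at(d), inpos(a,f), inpos(b,f), inpos(d,f), inpos(e,f)}  (14 atoms)
goal ⊆ F1  ⇒  h_max = 1

1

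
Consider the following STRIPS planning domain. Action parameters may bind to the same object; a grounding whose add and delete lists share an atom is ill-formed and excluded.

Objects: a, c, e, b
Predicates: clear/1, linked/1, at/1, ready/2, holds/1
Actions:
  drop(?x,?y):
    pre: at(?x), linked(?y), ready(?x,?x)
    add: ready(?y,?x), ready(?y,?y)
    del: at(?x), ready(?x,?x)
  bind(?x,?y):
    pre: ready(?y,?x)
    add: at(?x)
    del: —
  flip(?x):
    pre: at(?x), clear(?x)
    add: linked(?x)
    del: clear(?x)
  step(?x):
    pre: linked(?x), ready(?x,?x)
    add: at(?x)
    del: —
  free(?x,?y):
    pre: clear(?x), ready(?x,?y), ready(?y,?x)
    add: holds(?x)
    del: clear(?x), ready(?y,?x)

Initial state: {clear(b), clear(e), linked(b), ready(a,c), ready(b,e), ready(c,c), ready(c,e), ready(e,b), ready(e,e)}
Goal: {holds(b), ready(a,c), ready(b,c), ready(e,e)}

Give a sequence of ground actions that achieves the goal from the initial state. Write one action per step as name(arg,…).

1. bind(c,a)  →  {at(c), clear(b), clear(e), linked(b), ready(a,c), ready(b,e), ready(c,c), ready(c,e), ready(e,b), ready(e,e)}
2. drop(c,b)  →  {clear(b), clear(e), linked(b), ready(a,c), ready(b,b), ready(b,c), ready(b,e), ready(c,e), ready(e,b), ready(e,e)}
3. free(b,e)  →  {clear(e), holds(b), linked(b), ready(a,c), ready(b,b), ready(b,c), ready(b,e), ready(c,e), ready(e,e)}

bind(c,a); drop(c,b); free(b,e)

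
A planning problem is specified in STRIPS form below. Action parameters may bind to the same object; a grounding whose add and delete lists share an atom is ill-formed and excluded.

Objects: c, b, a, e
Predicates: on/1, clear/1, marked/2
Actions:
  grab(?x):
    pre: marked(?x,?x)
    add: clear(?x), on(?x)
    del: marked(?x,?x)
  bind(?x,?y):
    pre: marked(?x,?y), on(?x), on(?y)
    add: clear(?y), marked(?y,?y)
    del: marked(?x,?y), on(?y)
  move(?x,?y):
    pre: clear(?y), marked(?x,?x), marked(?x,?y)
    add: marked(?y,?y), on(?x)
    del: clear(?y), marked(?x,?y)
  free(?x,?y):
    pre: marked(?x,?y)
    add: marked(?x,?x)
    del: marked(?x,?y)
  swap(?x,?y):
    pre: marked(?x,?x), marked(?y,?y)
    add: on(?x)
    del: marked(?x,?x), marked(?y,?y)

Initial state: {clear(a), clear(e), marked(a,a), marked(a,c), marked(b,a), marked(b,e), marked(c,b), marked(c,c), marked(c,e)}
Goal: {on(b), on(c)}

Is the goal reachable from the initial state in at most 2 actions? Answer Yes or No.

1. grab(c)  →  {clear(a), clear(c), clear(e), marked(a,a), marked(a,c), marked(b,a), marked(b,e), marked(c,b), marked(c,e), on(c)}
2. free(b,a)  →  {clear(a), clear(c), clear(e), marked(a,a), marked(a,c), marked(b,b), marked(b,e), marked(c,b), marked(c,e), on(c)}
3. grab(b)  →  {clear(a), clear(b), clear(c), clear(e), marked(a,a), marked(a,c), marked(b,e), marked(c,b), marked(c,e), on(b), on(c)}
optimal plan length = 3; 3 > 2

No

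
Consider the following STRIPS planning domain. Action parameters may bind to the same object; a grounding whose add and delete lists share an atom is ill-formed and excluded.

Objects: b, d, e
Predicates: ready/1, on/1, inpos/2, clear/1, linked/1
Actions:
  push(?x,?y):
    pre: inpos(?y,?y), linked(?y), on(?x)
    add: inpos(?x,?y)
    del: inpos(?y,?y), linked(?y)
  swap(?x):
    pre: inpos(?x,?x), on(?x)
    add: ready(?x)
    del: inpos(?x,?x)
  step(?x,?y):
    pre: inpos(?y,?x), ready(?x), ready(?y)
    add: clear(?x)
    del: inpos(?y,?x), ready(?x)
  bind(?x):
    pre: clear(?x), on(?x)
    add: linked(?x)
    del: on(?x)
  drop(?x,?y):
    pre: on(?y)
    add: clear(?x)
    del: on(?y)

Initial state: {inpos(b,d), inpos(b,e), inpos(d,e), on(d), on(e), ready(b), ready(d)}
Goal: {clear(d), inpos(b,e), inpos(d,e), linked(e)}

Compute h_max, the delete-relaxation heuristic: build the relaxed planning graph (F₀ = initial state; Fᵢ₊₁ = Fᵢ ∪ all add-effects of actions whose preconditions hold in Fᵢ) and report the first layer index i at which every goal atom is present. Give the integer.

F0 = init (7 atoms)
F1 = F0 ∪ {clear(b), clear(d), clear(e)}  (10 atoms)
F2 = F1 ∪ {linked(d), linked(e)}  (12 atoms)
goal ⊆ F2  ⇒  h_max = 2

2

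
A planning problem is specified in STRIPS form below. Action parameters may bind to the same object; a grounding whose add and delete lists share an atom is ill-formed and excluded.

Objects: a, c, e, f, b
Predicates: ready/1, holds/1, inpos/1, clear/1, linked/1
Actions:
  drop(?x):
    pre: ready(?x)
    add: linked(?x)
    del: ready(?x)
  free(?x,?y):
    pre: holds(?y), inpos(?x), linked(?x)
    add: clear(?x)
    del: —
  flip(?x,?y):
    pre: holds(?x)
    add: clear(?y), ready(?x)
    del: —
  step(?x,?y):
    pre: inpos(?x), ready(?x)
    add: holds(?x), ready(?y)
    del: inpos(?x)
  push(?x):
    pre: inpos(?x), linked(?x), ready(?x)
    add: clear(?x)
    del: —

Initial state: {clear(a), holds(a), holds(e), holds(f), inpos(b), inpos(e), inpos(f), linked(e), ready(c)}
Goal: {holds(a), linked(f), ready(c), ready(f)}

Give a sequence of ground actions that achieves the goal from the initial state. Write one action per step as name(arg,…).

1. flip(f,a)  →  {clear(a), holds(a), holds(e), holds(f), inpos(b), inpos(e), inpos(f), linked(e), ready(c), ready(f)}
2. drop(f)  →  {clear(a), holds(a), holds(e), holds(f), inpos(b), inpos(e), inpos(f), linked(e), linked(f), ready(c)}
3. flip(f,a)  →  {clear(a), holds(a), holds(e), holds(f), inpos(b), inpos(e), inpos(f), linked(e), linked(f), ready(c), ready(f)}

flip(f,a); drop(f); flip(f,a)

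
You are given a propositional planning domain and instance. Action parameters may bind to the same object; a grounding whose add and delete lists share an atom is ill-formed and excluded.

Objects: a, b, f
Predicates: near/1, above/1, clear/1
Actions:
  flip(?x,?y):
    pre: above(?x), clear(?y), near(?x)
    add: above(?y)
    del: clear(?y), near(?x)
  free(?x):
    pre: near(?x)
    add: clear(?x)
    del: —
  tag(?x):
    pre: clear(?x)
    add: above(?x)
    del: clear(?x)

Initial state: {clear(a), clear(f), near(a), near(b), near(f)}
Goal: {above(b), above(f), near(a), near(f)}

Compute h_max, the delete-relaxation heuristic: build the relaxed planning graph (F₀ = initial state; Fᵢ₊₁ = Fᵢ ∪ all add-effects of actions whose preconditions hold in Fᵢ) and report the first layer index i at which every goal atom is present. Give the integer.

F0 = init (5 atoms)
F1 = F0 ∪ {above(a), above(f), clear(b)}  (8 atoms)
F2 = F1 ∪ {above(b)}  (9 atoms)
goal ⊆ F2  ⇒  h_max = 2

2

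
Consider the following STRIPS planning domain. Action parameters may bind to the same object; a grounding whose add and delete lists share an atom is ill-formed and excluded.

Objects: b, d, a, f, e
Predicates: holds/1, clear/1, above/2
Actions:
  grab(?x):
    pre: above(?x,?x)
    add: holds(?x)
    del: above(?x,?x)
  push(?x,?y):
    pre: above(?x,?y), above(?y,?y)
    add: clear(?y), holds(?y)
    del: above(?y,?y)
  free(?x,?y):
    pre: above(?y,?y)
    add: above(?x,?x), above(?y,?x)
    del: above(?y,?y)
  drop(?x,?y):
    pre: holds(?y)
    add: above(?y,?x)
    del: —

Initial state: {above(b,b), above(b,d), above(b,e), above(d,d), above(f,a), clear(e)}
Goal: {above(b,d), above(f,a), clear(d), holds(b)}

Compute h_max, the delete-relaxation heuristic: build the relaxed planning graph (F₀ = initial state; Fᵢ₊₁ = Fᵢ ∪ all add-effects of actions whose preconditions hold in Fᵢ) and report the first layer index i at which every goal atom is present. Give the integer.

1

F0 = init (6 atoms)
F1 = F0 ∪ {above(a,a), above(b,a), above(b,f), above(d,a), above(d,b), above(d,e), above(d,f), above(e,e), above(f,f), clear(b), clear(d), holds(b), holds(d)}  (19 atoms)
goal ⊆ F1  ⇒  h_max = 1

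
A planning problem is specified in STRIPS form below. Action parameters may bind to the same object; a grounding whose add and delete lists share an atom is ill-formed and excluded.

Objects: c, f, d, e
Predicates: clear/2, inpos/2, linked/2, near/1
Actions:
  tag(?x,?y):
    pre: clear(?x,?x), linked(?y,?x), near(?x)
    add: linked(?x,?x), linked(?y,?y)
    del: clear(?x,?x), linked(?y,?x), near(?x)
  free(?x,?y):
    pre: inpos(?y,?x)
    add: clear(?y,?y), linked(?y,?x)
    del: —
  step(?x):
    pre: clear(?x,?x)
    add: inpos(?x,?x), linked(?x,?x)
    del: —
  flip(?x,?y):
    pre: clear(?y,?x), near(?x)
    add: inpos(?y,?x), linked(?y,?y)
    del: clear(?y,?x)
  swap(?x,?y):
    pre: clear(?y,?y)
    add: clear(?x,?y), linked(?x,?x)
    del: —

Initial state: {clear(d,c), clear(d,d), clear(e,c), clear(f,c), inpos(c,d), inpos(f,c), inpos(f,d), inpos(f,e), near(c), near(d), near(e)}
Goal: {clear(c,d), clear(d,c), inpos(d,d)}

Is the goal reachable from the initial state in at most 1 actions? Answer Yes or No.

1. step(d)  →  {clear(d,c), clear(d,d), clear(e,c), clear(f,c), inpos(c,d), inpos(d,d), inpos(f,c), inpos(f,d), inpos(f,e), linked(d,d), near(c), near(d), near(e)}
2. swap(c,d)  →  {clear(c,d), clear(d,c), clear(d,d), clear(e,c), clear(f,c), inpos(c,d), inpos(d,d), inpos(f,c), inpos(f,d), inpos(f,e), linked(c,c), linked(d,d), near(c), near(d), near(e)}
optimal plan length = 2; 2 > 1

No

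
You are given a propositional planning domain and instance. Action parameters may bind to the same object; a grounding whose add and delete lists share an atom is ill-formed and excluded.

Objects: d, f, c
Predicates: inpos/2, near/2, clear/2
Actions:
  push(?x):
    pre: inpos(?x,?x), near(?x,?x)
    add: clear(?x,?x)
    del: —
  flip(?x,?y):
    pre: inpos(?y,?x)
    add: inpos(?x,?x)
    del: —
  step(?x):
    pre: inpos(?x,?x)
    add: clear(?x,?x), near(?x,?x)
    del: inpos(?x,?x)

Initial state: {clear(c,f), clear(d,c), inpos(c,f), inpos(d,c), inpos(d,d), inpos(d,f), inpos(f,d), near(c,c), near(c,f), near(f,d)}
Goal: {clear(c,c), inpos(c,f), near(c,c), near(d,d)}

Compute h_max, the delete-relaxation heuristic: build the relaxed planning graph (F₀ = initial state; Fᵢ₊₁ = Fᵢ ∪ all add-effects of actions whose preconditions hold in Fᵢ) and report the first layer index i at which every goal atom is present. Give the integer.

2

F0 = init (10 atoms)
F1 = F0 ∪ {clear(d,d), inpos(c,c), inpos(f,f), near(d,d)}  (14 atoms)
F2 = F1 ∪ {clear(c,c), clear(f,f), near(f,f)}  (17 atoms)
goal ⊆ F2  ⇒  h_max = 2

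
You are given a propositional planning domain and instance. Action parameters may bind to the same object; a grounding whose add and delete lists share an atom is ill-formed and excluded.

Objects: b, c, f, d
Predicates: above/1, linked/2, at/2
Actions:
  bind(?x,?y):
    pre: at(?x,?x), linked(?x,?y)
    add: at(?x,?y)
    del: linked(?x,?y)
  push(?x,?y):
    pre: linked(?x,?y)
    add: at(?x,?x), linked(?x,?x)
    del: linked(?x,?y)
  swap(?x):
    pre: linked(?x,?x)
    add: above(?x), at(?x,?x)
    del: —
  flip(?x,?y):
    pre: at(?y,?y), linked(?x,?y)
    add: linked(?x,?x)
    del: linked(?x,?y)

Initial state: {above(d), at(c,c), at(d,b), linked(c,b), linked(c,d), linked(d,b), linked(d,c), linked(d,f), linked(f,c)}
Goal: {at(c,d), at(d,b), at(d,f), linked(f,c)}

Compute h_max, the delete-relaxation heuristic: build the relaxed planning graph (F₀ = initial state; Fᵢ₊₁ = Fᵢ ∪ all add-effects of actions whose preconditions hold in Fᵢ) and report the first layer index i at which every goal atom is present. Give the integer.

2

F0 = init (9 atoms)
F1 = F0 ∪ {at(c,b), at(c,d), at(d,d), at(f,f), linked(c,c), linked(d,d), linked(f,f)}  (16 atoms)
F2 = F1 ∪ {above(c), above(f), at(d,c), at(d,f), at(f,c)}  (21 atoms)
goal ⊆ F2  ⇒  h_max = 2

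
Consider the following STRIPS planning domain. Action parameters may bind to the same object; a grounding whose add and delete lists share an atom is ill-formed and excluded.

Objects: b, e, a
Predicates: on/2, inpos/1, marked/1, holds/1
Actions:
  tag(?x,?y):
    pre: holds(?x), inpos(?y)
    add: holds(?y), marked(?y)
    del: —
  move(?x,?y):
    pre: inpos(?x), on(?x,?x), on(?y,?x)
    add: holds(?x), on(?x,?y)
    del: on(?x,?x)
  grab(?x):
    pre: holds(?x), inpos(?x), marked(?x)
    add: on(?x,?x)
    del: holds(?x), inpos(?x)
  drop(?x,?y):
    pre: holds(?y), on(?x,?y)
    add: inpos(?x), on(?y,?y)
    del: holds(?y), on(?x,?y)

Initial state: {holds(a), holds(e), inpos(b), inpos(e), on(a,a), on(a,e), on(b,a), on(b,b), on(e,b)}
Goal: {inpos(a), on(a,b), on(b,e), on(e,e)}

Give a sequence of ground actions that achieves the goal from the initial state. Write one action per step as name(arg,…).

move(b,e); drop(a,e); move(a,b)

1. move(b,e)  →  {holds(a), holds(b), holds(e), inpos(b), inpos(e), on(a,a), on(a,e), on(b,a), on(b,e), on(e,b)}
2. drop(a,e)  →  {holds(a), holds(b), inpos(a), inpos(b), inpos(e), on(a,a), on(b,a), on(b,e), on(e,b), on(e,e)}
3. move(a,b)  →  {holds(a), holds(b), inpos(a), inpos(b), inpos(e), on(a,b), on(b,a), on(b,e), on(e,b), on(e,e)}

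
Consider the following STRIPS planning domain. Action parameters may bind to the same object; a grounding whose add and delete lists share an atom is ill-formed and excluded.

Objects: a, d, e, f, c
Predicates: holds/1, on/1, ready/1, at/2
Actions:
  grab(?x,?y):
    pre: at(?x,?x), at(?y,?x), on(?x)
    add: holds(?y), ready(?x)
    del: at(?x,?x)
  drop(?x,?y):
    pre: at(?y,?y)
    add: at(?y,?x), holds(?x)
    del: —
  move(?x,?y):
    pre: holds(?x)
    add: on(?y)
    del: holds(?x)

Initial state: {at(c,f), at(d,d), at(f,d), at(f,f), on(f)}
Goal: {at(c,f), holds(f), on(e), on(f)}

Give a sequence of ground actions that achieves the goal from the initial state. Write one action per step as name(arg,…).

1. grab(f,f)  →  {at(c,f), at(d,d), at(f,d), holds(f), on(f), ready(f)}
2. drop(a,d)  →  {at(c,f), at(d,a), at(d,d), at(f,d), holds(a), holds(f), on(f), ready(f)}
3. move(a,e)  →  {at(c,f), at(d,a), at(d,d), at(f,d), holds(f), on(e), on(f), ready(f)}

grab(f,f); drop(a,d); move(a,e)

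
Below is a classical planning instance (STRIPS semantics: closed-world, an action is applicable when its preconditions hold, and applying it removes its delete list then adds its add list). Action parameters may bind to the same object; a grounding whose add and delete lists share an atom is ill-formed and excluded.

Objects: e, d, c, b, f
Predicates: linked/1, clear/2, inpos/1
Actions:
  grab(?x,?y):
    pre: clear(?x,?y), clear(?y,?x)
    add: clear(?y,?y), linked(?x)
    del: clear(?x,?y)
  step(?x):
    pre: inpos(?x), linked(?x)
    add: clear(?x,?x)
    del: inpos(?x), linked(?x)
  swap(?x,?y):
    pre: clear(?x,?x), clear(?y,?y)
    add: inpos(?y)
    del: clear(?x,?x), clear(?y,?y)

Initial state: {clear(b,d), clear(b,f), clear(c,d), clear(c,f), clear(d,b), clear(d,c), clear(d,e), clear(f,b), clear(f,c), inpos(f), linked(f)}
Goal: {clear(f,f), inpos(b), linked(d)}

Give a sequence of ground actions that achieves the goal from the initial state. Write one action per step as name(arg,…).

1. grab(d,b)  →  {clear(b,b), clear(b,d), clear(b,f), clear(c,d), clear(c,f), clear(d,c), clear(d,e), clear(f,b), clear(f,c), inpos(f), linked(d), linked(f)}
2. grab(c,f)  →  {clear(b,b), clear(b,d), clear(b,f), clear(c,d), clear(d,c), clear(d,e), clear(f,b), clear(f,c), clear(f,f), inpos(f), linked(c), linked(d), linked(f)}
3. swap(b,b)  →  {clear(b,d), clear(b,f), clear(c,d), clear(d,c), clear(d,e), clear(f,b), clear(f,c), clear(f,f), inpos(b), inpos(f), linked(c), linked(d), linked(f)}

grab(d,b); grab(c,f); swap(b,b)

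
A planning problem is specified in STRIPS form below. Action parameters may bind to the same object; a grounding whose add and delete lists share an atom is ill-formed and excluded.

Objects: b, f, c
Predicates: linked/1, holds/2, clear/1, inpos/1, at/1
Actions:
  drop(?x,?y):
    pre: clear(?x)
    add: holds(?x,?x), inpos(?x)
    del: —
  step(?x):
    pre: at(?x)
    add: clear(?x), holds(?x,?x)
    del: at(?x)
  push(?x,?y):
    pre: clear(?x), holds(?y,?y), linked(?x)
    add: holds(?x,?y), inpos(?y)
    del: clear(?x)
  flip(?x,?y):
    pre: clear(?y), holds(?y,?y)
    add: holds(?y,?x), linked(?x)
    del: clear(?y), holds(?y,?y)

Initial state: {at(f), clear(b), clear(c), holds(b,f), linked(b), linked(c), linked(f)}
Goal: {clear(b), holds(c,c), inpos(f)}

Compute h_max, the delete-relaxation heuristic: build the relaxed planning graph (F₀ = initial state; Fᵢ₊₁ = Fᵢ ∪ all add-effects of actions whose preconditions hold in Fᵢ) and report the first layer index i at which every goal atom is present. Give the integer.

F0 = init (7 atoms)
F1 = F0 ∪ {clear(f), holds(b,b), holds(c,c), holds(f,f), inpos(b), inpos(c)}  (13 atoms)
F2 = F1 ∪ {holds(b,c), holds(c,b), holds(c,f), holds(f,b), holds(f,c), inpos(f)}  (19 atoms)
goal ⊆ F2  ⇒  h_max = 2

2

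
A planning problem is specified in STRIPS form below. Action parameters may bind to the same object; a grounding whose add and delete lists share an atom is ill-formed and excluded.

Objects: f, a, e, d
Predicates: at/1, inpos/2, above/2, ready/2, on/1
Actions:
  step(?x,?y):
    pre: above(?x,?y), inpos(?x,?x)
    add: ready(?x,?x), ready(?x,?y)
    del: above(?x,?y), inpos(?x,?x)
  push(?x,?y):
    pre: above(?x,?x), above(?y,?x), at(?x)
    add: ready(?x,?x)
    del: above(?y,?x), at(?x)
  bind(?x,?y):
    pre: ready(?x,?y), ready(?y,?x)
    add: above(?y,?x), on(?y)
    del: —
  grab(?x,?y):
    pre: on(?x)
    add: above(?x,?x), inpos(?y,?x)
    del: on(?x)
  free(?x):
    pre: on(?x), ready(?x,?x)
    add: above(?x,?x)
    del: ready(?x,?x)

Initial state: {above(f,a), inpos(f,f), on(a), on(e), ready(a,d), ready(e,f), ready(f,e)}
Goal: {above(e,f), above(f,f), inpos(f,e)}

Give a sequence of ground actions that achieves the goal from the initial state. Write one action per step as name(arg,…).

1. step(f,a)  →  {on(a), on(e), ready(a,d), ready(e,f), ready(f,a), ready(f,e), ready(f,f)}
2. bind(f,f)  →  {above(f,f), on(a), on(e), on(f), ready(a,d), ready(e,f), ready(f,a), ready(f,e), ready(f,f)}
3. bind(f,e)  →  {above(e,f), above(f,f), on(a), on(e), on(f), ready(a,d), ready(e,f), ready(f,a), ready(f,e), ready(f,f)}
4. grab(e,f)  →  {above(e,e), above(e,f), above(f,f), inpos(f,e), on(a), on(f), ready(a,d), ready(e,f), ready(f,a), ready(f,e), ready(f,f)}

step(f,a); bind(f,f); bind(f,e); grab(e,f)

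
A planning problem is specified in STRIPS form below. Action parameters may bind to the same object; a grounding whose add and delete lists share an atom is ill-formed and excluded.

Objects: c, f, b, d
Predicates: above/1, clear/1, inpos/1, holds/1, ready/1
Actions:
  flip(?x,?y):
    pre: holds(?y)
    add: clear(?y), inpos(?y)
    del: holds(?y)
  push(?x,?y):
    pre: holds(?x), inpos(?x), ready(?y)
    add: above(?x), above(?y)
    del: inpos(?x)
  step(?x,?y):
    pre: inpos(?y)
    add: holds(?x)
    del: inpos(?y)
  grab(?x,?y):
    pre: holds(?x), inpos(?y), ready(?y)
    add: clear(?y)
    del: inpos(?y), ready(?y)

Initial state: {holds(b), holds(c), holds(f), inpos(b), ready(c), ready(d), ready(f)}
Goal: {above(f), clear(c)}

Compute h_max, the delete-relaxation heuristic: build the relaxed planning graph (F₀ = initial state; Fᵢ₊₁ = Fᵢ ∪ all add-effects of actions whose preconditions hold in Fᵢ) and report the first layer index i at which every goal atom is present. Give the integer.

1

F0 = init (7 atoms)
F1 = F0 ∪ {above(b), above(c), above(d), above(f), clear(b), clear(c), clear(f), holds(d), inpos(c), inpos(f)}  (17 atoms)
goal ⊆ F1  ⇒  h_max = 1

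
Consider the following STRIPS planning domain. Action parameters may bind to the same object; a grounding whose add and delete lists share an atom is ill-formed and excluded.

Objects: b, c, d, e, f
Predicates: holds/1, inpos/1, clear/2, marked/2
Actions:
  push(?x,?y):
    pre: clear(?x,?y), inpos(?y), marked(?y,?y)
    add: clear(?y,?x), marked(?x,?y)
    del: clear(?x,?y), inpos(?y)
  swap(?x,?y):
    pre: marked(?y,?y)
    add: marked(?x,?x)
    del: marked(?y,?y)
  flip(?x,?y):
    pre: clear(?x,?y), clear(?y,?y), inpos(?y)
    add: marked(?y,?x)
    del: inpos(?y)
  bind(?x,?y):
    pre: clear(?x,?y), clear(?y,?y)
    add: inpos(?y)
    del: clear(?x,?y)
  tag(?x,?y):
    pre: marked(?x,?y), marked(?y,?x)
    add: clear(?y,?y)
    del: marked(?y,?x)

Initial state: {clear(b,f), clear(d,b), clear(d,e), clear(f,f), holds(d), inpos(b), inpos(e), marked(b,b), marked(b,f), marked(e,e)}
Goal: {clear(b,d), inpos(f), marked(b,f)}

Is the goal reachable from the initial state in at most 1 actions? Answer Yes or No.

1. push(d,b)  →  {clear(b,d), clear(b,f), clear(d,e), clear(f,f), holds(d), inpos(e), marked(b,b), marked(b,f), marked(d,b), marked(e,e)}
2. bind(b,f)  →  {clear(b,d), clear(d,e), clear(f,f), holds(d), inpos(e), inpos(f), marked(b,b), marked(b,f), marked(d,b), marked(e,e)}
optimal plan length = 2; 2 > 1

No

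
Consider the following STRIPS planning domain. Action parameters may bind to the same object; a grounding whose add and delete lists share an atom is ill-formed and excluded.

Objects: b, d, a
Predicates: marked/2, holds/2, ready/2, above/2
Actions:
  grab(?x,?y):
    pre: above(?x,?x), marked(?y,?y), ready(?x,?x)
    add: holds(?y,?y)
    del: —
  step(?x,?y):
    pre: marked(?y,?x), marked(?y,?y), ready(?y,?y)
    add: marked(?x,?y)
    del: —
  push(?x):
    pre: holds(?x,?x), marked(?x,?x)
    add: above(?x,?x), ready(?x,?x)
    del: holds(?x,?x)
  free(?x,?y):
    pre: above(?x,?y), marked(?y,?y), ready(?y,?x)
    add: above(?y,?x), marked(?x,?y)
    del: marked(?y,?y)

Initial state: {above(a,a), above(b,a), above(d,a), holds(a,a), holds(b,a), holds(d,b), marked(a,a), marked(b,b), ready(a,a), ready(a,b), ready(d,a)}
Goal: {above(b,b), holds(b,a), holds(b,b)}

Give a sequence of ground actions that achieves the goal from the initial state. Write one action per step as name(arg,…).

grab(a,b); push(b); grab(b,b)

1. grab(a,b)  →  {above(a,a), above(b,a), above(d,a), holds(a,a), holds(b,a), holds(b,b), holds(d,b), marked(a,a), marked(b,b), ready(a,a), ready(a,b), ready(d,a)}
2. push(b)  →  {above(a,a), above(b,a), above(b,b), above(d,a), holds(a,a), holds(b,a), holds(d,b), marked(a,a), marked(b,b), ready(a,a), ready(a,b), ready(b,b), ready(d,a)}
3. grab(b,b)  →  {above(a,a), above(b,a), above(b,b), above(d,a), holds(a,a), holds(b,a), holds(b,b), holds(d,b), marked(a,a), marked(b,b), ready(a,a), ready(a,b), ready(b,b), ready(d,a)}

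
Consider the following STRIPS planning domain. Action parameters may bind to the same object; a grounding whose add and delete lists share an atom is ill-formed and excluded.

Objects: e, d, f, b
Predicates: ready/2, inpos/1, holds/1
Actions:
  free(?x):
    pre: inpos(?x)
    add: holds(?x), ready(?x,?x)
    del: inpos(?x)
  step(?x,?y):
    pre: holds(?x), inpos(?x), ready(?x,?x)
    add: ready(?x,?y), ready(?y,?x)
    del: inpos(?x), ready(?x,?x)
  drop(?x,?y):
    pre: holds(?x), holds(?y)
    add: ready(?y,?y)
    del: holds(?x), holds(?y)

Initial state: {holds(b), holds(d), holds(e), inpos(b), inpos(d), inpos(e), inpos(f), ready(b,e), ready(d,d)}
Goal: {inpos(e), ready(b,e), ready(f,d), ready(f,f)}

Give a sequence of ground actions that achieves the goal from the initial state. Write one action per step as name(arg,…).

free(f); step(d,f)

1. free(f)  →  {holds(b), holds(d), holds(e), holds(f), inpos(b), inpos(d), inpos(e), ready(b,e), ready(d,d), ready(f,f)}
2. step(d,f)  →  {holds(b), holds(d), holds(e), holds(f), inpos(b), inpos(e), ready(b,e), ready(d,f), ready(f,d), ready(f,f)}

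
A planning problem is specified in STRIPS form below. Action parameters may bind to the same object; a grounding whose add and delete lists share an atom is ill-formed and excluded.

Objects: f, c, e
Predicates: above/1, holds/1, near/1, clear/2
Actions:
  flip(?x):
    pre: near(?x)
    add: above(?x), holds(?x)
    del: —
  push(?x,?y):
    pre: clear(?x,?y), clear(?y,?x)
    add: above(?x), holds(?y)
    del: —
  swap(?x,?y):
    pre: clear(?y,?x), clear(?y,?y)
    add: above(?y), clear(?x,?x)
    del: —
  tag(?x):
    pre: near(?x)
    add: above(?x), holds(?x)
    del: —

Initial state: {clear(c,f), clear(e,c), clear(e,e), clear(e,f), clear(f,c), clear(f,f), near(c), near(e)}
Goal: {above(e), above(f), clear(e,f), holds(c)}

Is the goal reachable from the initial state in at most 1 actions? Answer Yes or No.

1. flip(e)  →  {above(e), clear(c,f), clear(e,c), clear(e,e), clear(e,f), clear(f,c), clear(f,f), holds(e), near(c), near(e)}
2. push(f,c)  →  {above(e), above(f), clear(c,f), clear(e,c), clear(e,e), clear(e,f), clear(f,c), clear(f,f), holds(c), holds(e), near(c), near(e)}
optimal plan length = 2; 2 > 1

No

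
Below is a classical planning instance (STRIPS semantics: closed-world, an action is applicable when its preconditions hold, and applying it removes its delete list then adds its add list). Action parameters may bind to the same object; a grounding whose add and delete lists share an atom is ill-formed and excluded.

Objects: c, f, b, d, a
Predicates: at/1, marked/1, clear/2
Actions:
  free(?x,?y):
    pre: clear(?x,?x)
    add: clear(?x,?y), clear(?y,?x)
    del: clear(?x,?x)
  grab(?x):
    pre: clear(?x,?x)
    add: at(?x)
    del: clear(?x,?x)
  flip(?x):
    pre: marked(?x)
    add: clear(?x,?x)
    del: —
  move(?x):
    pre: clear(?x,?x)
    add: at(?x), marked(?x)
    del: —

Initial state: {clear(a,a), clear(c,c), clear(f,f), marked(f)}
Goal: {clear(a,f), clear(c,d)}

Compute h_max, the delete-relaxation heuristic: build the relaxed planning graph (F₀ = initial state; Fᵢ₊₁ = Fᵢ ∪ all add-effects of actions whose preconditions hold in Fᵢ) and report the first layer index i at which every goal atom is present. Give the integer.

F0 = init (4 atoms)
F1 = F0 ∪ {at(a), at(c), at(f), clear(a,b), clear(a,c), clear(a,d), clear(a,f), clear(b,a), clear(b,c), clear(b,f), clear(c,a), clear(c,b), clear(c,d), clear(c,f), clear(d,a), clear(d,c), clear(d,f), clear(f,a), clear(f,b), clear(f,c), clear(f,d), marked(a), marked(c)}  (27 atoms)
goal ⊆ F1  ⇒  h_max = 1

1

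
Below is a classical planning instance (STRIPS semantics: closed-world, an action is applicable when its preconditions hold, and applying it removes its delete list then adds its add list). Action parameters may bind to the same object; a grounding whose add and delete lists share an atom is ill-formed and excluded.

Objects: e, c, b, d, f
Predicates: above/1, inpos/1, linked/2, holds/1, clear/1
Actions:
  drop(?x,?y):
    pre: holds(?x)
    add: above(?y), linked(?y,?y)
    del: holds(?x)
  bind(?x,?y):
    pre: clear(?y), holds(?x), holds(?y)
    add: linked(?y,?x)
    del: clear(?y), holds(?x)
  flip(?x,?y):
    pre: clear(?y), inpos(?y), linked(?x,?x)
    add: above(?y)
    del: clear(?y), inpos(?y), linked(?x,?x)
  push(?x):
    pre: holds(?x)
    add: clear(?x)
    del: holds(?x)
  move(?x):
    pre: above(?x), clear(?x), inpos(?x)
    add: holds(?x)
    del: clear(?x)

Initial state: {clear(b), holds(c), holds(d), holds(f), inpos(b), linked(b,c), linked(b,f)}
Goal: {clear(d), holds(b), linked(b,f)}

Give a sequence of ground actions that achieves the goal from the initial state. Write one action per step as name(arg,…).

1. drop(c,b)  →  {above(b), clear(b), holds(d), holds(f), inpos(b), linked(b,b), linked(b,c), linked(b,f)}
2. push(d)  →  {above(b), clear(b), clear(d), holds(f), inpos(b), linked(b,b), linked(b,c), linked(b,f)}
3. move(b)  →  {above(b), clear(d), holds(b), holds(f), inpos(b), linked(b,b), linked(b,c), linked(b,f)}

drop(c,b); push(d); move(b)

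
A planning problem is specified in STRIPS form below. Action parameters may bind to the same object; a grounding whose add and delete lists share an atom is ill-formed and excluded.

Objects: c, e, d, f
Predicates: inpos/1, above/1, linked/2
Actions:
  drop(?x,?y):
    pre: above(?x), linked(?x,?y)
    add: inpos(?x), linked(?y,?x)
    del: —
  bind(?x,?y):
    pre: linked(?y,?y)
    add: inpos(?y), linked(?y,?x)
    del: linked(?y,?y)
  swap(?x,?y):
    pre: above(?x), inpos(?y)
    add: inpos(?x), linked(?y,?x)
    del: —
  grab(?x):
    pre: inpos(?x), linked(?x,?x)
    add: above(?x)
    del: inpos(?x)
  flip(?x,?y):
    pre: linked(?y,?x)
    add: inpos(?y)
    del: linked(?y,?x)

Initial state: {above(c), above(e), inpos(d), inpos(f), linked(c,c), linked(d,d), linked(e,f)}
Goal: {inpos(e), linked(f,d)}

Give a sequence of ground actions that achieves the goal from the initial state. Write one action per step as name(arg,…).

drop(e,f); grab(d); swap(d,f)

1. drop(e,f)  →  {above(c), above(e), inpos(d), inpos(e), inpos(f), linked(c,c), linked(d,d), linked(e,f), linked(f,e)}
2. grab(d)  →  {above(c), above(d), above(e), inpos(e), inpos(f), linked(c,c), linked(d,d), linked(e,f), linked(f,e)}
3. swap(d,f)  →  {above(c), above(d), above(e), inpos(d), inpos(e), inpos(f), linked(c,c), linked(d,d), linked(e,f), linked(f,d), linked(f,e)}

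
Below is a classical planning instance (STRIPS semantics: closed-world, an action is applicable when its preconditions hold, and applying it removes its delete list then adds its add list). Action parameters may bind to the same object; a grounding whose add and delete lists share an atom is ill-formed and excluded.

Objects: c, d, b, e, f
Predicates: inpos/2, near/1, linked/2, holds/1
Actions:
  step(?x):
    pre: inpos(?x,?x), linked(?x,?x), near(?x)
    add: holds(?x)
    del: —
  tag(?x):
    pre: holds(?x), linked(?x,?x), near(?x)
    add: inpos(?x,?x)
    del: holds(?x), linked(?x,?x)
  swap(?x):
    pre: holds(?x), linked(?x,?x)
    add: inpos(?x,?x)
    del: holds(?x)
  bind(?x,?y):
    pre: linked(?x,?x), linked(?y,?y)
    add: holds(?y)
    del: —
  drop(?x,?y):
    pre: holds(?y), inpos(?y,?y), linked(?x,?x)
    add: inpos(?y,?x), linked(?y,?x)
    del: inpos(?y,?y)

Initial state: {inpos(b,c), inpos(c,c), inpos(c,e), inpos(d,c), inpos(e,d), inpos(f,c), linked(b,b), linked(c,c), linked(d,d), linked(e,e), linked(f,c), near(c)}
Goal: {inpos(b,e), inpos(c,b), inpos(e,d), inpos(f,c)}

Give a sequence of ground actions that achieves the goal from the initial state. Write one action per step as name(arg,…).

step(c); bind(c,b); swap(b); bind(c,b); drop(b,c); drop(e,b)

1. step(c)  →  {holds(c), inpos(b,c), inpos(c,c), inpos(c,e), inpos(d,c), inpos(e,d), inpos(f,c), linked(b,b), linked(c,c), linked(d,d), linked(e,e), linked(f,c), near(c)}
2. bind(c,b)  →  {holds(b), holds(c), inpos(b,c), inpos(c,c), inpos(c,e), inpos(d,c), inpos(e,d), inpos(f,c), linked(b,b), linked(c,c), linked(d,d), linked(e,e), linked(f,c), near(c)}
3. swap(b)  →  {holds(c), inpos(b,b), inpos(b,c), inpos(c,c), inpos(c,e), inpos(d,c), inpos(e,d), inpos(f,c), linked(b,b), linked(c,c), linked(d,d), linked(e,e), linked(f,c), near(c)}
4. bind(c,b)  →  {holds(b), holds(c), inpos(b,b), inpos(b,c), inpos(c,c), inpos(c,e), inpos(d,c), inpos(e,d), inpos(f,c), linked(b,b), linked(c,c), linked(d,d), linked(e,e), linked(f,c), near(c)}
5. drop(b,c)  →  {holds(b), holds(c), inpos(b,b), inpos(b,c), inpos(c,b), inpos(c,e), inpos(d,c), inpos(e,d), inpos(f,c), linked(b,b), linked(c,b), linked(c,c), linked(d,d), linked(e,e), linked(f,c), near(c)}
6. drop(e,b)  →  {holds(b), holds(c), inpos(b,c), inpos(b,e), inpos(c,b), inpos(c,e), inpos(d,c), inpos(e,d), inpos(f,c), linked(b,b), linked(b,e), linked(c,b), linked(c,c), linked(d,d), linked(e,e), linked(f,c), near(c)}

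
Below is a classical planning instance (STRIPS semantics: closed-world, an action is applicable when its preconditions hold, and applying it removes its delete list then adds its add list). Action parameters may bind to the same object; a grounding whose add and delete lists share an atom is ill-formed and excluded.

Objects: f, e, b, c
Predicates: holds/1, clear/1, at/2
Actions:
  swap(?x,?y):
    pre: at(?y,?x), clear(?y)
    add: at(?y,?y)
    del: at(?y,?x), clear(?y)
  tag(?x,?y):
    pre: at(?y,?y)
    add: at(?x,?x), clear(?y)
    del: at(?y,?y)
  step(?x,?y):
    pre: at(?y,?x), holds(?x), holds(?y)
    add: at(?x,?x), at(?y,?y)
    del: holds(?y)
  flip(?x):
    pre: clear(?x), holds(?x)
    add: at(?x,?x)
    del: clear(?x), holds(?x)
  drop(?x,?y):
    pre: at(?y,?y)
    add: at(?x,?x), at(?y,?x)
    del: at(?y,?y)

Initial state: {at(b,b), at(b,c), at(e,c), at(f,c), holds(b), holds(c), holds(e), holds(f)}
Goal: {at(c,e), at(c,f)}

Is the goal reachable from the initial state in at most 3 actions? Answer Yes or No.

No

1. tag(c,b)  →  {at(b,c), at(c,c), at(e,c), at(f,c), clear(b), holds(b), holds(c), holds(e), holds(f)}
2. drop(f,c)  →  {at(b,c), at(c,f), at(e,c), at(f,c), at(f,f), clear(b), holds(b), holds(c), holds(e), holds(f)}
3. tag(c,f)  →  {at(b,c), at(c,c), at(c,f), at(e,c), at(f,c), clear(b), clear(f), holds(b), holds(c), holds(e), holds(f)}
4. drop(e,c)  →  {at(b,c), at(c,e), at(c,f), at(e,c), at(e,e), at(f,c), clear(b), clear(f), holds(b), holds(c), holds(e), holds(f)}
optimal plan length = 4; 4 > 3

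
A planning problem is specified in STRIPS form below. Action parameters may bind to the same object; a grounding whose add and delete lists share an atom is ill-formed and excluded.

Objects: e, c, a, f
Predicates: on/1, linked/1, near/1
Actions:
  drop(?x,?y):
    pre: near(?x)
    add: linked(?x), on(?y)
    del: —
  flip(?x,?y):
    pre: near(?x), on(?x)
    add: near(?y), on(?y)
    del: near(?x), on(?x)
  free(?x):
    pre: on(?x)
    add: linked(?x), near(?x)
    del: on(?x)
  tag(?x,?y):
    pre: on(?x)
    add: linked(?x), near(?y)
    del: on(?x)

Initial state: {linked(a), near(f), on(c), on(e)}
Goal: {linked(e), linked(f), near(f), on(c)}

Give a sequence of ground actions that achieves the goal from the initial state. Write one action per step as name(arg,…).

1. drop(f,e)  →  {linked(a), linked(f), near(f), on(c), on(e)}
2. free(e)  →  {linked(a), linked(e), linked(f), near(e), near(f), on(c)}

drop(f,e); free(e)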